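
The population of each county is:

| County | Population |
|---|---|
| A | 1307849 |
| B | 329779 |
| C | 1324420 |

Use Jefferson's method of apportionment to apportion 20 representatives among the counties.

A 9; B 2; C 9

Standard divisor 2962048/20 ≈ 148102.4; standard quotas: A 8.831, B 2.227, C 8.943.
Rounding down gives 8, 2, 8 = 18 seats, so the divisor must be adjusted.
With modified divisor 138900: modified quotas A 9.416, B 2.374, C 9.535.
Rounding down: A 9, B 2, C 9 (total 20).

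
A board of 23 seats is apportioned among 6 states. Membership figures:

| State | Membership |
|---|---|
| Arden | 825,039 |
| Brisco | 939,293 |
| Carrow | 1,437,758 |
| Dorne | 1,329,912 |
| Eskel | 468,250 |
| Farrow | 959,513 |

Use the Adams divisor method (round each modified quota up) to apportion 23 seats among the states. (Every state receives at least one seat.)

Standard divisor 5959765/23 ≈ 259120.217; standard quotas: Arden 3.184, Brisco 3.625, Carrow 5.549, Dorne 5.132, Eskel 1.807, Farrow 3.703.
Rounding up gives 4, 4, 6, 6, 2, 4 = 26 seats, so the divisor must be adjusted.
With modified divisor 300300: modified quotas Arden 2.747, Brisco 3.128, Carrow 4.788, Dorne 4.429, Eskel 1.559, Farrow 3.195.
Rounding up: Arden 3, Brisco 4, Carrow 5, Dorne 5, Eskel 2, Farrow 4 (total 23).

Arden=3; Brisco=4; Carrow=5; Dorne=5; Eskel=2; Farrow=4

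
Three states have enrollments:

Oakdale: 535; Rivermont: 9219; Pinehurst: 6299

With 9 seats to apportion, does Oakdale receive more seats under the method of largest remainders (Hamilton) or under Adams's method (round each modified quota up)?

Hamilton: Oakdale 0, Rivermont 5, Pinehurst 4.
Adams: Oakdale 1, Rivermont 5, Pinehurst 3.
Oakdale gets 0 under Hamilton and 1 under Adams.

Adams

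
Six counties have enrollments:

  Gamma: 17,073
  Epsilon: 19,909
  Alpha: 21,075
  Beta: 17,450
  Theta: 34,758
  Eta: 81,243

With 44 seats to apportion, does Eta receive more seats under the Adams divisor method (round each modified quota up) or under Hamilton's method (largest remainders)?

Hamilton

Adams: Gamma 4, Epsilon 5, Alpha 5, Beta 4, Theta 8, Eta 18.
Hamilton: Gamma 4, Epsilon 4, Alpha 5, Beta 4, Theta 8, Eta 19.
Eta gets 18 under Adams and 19 under Hamilton.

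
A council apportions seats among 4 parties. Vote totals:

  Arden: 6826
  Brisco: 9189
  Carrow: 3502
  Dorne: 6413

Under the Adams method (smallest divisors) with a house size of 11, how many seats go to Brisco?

Standard divisor 25930/11 ≈ 2357.273; standard quotas: Arden 2.896, Brisco 3.898, Carrow 1.486, Dorne 2.721.
Rounding up gives 3, 4, 2, 3 = 12 seats, so the divisor must be adjusted.
With modified divisor 3100: modified quotas Arden 2.202, Brisco 2.964, Carrow 1.130, Dorne 2.069.
Rounding up: Arden 3, Brisco 3, Carrow 2, Dorne 3 (total 11).
Brisco receives 3.

3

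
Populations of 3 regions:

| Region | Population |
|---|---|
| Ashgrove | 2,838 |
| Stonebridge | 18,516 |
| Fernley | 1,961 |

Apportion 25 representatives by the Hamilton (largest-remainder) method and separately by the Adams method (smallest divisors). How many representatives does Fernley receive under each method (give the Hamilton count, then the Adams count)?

2 and 3

Hamilton: Ashgrove 3, Stonebridge 20, Fernley 2.
Adams: Ashgrove 3, Stonebridge 19, Fernley 3.
Fernley gets 2 under Hamilton and 3 under Adams.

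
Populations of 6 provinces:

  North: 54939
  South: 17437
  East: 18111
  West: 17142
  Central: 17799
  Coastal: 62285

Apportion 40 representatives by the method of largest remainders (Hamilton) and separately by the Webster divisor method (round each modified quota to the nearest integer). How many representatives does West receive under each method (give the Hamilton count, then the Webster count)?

Hamilton: North 12, South 4, East 4, West 3, Central 4, Coastal 13.
Webster: North 11, South 4, East 4, West 4, Central 4, Coastal 13.
West gets 3 under Hamilton and 4 under Webster.

3 and 4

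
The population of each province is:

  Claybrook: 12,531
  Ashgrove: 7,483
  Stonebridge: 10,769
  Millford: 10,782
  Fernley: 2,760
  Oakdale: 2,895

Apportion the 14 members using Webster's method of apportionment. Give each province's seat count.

Claybrook=4; Ashgrove=2; Stonebridge=3; Millford=3; Fernley=1; Oakdale=1

Standard divisor 47220/14 ≈ 3372.857; standard quotas: Claybrook 3.715, Ashgrove 2.219, Stonebridge 3.193, Millford 3.197, Fernley 0.818, Oakdale 0.858.
Rounding to the nearest integer gives Claybrook 4, Ashgrove 2, Stonebridge 3, Millford 3, Fernley 1, Oakdale 1 — total 14, matching the house size, so no adjustment is needed.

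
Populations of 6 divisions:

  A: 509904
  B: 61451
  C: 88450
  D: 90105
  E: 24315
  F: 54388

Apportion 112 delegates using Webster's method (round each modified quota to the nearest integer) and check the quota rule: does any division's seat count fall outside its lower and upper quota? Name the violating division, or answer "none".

Standard quotas: A 68.921, B 8.306, C 11.955, D 12.179, E 3.287, F 7.351.
Webster allocation: A 70, B 8, C 12, D 12, E 3, F 7.
A has quota 68.921 (lower 68, upper 69) but receives 70 — outside the quota interval.

A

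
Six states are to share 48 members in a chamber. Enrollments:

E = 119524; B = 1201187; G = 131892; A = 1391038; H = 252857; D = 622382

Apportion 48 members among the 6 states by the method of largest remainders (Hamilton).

E 2; B 15; G 2; A 18; H 3; D 8

Total 3718880; standard divisor 3718880/48 ≈ 77476.667.
Standard quotas: E 1.5427, B 15.5039, G 1.7023, A 17.9543, H 3.2637, D 8.0332.
Lower quotas: E 1, B 15, G 1, A 17, H 3, D 8 (sum 45, leaving 3 seats).
Remainders in descending order: A 0.9543, G 0.7023, E 0.5427, B 0.5039, H 0.2637, D 0.0332.
The surplus seats go to A, G, E.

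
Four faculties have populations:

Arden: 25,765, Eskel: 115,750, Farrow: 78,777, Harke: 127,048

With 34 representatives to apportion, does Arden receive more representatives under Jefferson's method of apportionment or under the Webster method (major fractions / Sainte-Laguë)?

Jefferson: Arden 2, Eskel 11, Farrow 8, Harke 13.
Webster: Arden 3, Eskel 11, Farrow 8, Harke 12.
Arden gets 2 under Jefferson and 3 under Webster.

Webster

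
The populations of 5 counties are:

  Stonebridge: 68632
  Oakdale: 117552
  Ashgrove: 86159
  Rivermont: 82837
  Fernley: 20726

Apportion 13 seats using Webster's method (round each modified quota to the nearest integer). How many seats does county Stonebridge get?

2

Standard divisor 375906/13 ≈ 28915.846; standard quotas: Stonebridge 2.374, Oakdale 4.065, Ashgrove 2.980, Rivermont 2.865, Fernley 0.717.
Rounding to the nearest integer gives Stonebridge 2, Oakdale 4, Ashgrove 3, Rivermont 3, Fernley 1 — total 13, matching the house size, so no adjustment is needed.
Stonebridge receives 2.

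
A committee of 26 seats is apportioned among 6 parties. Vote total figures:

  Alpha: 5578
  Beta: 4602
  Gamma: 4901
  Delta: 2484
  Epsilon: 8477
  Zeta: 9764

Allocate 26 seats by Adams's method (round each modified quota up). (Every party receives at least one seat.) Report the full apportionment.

Standard divisor 35806/26 ≈ 1377.154; standard quotas: Alpha 4.050, Beta 3.342, Gamma 3.559, Delta 1.804, Epsilon 6.155, Zeta 7.090.
Rounding up gives 5, 4, 4, 2, 7, 8 = 30 seats, so the divisor must be adjusted.
With modified divisor 1600: modified quotas Alpha 3.486, Beta 2.876, Gamma 3.063, Delta 1.552, Epsilon 5.298, Zeta 6.103.
Rounding up: Alpha 4, Beta 3, Gamma 4, Delta 2, Epsilon 6, Zeta 7 (total 26).

Alpha=4, Beta=3, Gamma=4, Delta=2, Epsilon=6, Zeta=7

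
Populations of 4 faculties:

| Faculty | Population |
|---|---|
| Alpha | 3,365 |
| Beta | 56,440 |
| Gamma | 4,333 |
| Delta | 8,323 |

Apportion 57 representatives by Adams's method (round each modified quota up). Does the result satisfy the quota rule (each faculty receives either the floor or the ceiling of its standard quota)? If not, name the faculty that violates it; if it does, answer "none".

Standard quotas: Alpha 2.647, Beta 44.397, Gamma 3.408, Delta 6.547.
Adams allocation: Alpha 3, Beta 43, Gamma 4, Delta 7.
Beta has quota 44.397 (lower 44, upper 45) but receives 43 — outside the quota interval.

Beta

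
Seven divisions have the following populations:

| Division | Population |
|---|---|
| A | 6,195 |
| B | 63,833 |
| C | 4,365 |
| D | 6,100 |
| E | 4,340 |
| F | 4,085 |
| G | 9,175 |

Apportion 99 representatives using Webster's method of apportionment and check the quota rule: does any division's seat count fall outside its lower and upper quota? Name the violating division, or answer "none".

Standard quotas: A 6.252, B 64.423, C 4.405, D 6.156, E 4.380, F 4.123, G 9.260.
Webster allocation: A 6, B 66, C 4, D 6, E 4, F 4, G 9.
B has quota 64.423 (lower 64, upper 65) but receives 66 — outside the quota interval.

B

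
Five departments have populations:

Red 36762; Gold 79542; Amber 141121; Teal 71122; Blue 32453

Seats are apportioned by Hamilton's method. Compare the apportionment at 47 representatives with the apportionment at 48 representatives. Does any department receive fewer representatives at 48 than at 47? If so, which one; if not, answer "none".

At 47 seats: Red 5, Gold 10, Amber 19, Teal 9, Blue 4.
At 48 seats: Red 5, Gold 11, Amber 19, Teal 9, Blue 4.
No department's allocation decreased.

none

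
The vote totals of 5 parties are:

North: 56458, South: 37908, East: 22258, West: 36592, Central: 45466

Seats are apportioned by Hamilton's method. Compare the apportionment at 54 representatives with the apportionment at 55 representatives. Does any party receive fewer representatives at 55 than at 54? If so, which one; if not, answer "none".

none

At 54 seats: North 15, South 10, East 6, West 10, Central 13.
At 55 seats: North 16, South 10, East 6, West 10, Central 13.
No party's allocation decreased.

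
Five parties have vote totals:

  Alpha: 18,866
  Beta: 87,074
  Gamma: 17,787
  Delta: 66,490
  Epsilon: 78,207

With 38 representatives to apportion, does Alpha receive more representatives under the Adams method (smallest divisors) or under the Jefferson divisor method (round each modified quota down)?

Adams

Adams: Alpha 3, Beta 12, Gamma 3, Delta 9, Epsilon 11.
Jefferson: Alpha 2, Beta 13, Gamma 2, Delta 10, Epsilon 11.
Alpha gets 3 under Adams and 2 under Jefferson.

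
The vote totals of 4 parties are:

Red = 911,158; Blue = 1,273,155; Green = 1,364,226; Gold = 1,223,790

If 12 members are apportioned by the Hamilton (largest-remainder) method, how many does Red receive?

2

Total 4772329; standard divisor 4772329/12 ≈ 397694.083.
Standard quotas: Red 2.2911, Blue 3.2013, Green 3.4303, Gold 3.0772.
Lower quotas: Red 2, Blue 3, Green 3, Gold 3 (sum 11, leaving 1 seat).
Remainders in descending order: Green 0.4303, Red 0.2911, Blue 0.2013, Gold 0.0772.
Largest remainder: Green receives the extra seat.
Red receives 2.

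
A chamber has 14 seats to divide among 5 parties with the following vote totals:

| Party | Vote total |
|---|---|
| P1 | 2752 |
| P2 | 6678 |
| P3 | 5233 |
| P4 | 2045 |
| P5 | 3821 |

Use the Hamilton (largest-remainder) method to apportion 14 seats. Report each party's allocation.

Total 20529; standard divisor 20529/14 ≈ 1466.357.
Standard quotas: P1 1.8768, P2 4.5541, P3 3.5687, P4 1.3946, P5 2.6058.
Lower quotas: P1 1, P2 4, P3 3, P4 1, P5 2 (sum 11, leaving 3 seats).
Remainders in descending order: P1 0.8768, P5 0.6058, P3 0.5687, P2 0.5541, P4 0.3946.
The surplus seats go to P1, P5, P3.

P1=2; P2=4; P3=4; P4=1; P5=3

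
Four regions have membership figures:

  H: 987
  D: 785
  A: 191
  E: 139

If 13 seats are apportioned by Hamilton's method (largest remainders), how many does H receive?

6

Standard divisor: 2102 ÷ 13 ≈ 161.692.
Standard quotas: H 6.104, D 4.855, A 1.181, E 0.860.
Lower quotas: H 6, D 4, A 1, E 0 (sum 11, leaving 2 seats).
Remainders in descending order: E 0.860, D 0.855, A 0.181, H 0.104.
The surplus seats go to E, D.
H receives 6.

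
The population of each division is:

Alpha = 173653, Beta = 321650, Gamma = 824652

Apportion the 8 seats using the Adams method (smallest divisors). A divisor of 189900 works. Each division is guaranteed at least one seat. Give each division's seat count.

With modified divisor 189900: modified quotas Alpha 0.914, Beta 1.694, Gamma 4.343.
Rounding up: Alpha 1, Beta 2, Gamma 5 (total 8).

Alpha=1, Beta=2, Gamma=5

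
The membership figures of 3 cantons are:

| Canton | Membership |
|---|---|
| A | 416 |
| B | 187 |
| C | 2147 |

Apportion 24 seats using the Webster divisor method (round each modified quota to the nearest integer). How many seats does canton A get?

4

Standard divisor 2750/24 ≈ 114.583; standard quotas: A 3.631, B 1.632, C 18.737.
Rounding to the nearest integer gives 4, 2, 19 = 25 seats, so the divisor must be adjusted.
With modified divisor 117: modified quotas A 3.556, B 1.598, C 18.350.
Rounding to the nearest integer: A 4, B 2, C 18 (total 24).
A receives 4.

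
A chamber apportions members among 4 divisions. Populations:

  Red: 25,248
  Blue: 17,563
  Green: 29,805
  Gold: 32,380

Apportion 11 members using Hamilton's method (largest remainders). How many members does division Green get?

Total 104996; standard divisor 104996/11 ≈ 9545.091.
Standard quotas: Red 2.6451, Blue 1.8400, Green 3.1225, Gold 3.3923.
Lower quotas: Red 2, Blue 1, Green 3, Gold 3 (sum 9, leaving 2 seats).
Remainders in descending order: Blue 0.8400, Red 0.6451, Gold 0.3923, Green 0.1225.
Largest remainders: Blue, Red receive the extra seats.
Green receives 3.

3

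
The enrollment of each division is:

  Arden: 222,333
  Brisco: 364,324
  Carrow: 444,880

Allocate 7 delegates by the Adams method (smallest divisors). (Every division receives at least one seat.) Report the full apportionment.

Arden 2; Brisco 2; Carrow 3

Standard divisor 1031537/7 ≈ 147362.429; standard quotas: Arden 1.509, Brisco 2.472, Carrow 3.019.
Rounding up gives 2, 3, 4 = 9 seats, so the divisor must be adjusted.
With modified divisor 202200: modified quotas Arden 1.100, Brisco 1.802, Carrow 2.200.
Rounding up: Arden 2, Brisco 2, Carrow 3 (total 7).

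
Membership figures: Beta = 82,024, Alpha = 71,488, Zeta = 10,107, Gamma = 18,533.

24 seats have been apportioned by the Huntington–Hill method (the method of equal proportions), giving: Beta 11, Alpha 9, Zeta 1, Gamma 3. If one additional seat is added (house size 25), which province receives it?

Priority for the next seat is population ÷ (√(s·(s+1))).
Priorities: Beta 7139.273, Alpha 7535.497, Zeta 7146.728, Gamma 5350.016.
Highest priority: Alpha.

Alpha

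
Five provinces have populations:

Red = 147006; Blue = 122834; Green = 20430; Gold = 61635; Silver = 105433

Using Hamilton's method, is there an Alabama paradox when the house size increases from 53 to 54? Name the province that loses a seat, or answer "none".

Green

At 53 seats: Red 17, Blue 14, Green 3, Gold 7, Silver 12.
At 54 seats: Red 17, Blue 15, Green 2, Gold 7, Silver 13.
Green drops from 3 to 2.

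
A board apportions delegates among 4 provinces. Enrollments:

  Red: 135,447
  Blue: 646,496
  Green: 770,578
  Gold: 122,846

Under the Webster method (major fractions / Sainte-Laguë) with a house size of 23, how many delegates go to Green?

Standard divisor 1675367/23 ≈ 72842.043; standard quotas: Red 1.859, Blue 8.875, Green 10.579, Gold 1.686.
Rounding to the nearest integer gives 2, 9, 11, 2 = 24 seats, so the divisor must be adjusted.
With modified divisor 74700: modified quotas Red 1.813, Blue 8.655, Green 10.316, Gold 1.645.
Rounding to the nearest integer: Red 2, Blue 9, Green 10, Gold 2 (total 23).
Green receives 10.

10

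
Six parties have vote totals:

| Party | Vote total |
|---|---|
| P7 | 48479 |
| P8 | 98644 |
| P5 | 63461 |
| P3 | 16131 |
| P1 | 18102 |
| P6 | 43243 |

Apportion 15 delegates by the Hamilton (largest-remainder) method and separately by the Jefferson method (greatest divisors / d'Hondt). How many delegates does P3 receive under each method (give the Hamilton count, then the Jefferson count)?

1 and 0

Hamilton: P7 3, P8 5, P5 3, P3 1, P1 1, P6 2.
Jefferson: P7 3, P8 6, P5 3, P3 0, P1 1, P6 2.
P3 gets 1 under Hamilton and 0 under Jefferson.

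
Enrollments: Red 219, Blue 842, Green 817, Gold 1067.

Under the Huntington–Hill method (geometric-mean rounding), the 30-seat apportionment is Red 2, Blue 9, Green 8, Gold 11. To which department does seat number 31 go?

Priority for the next seat is population ÷ (√(s·(s+1))).
Priorities: Red 89.406, Blue 88.755, Green 96.284, Gold 92.870.
Highest priority: Green.

Green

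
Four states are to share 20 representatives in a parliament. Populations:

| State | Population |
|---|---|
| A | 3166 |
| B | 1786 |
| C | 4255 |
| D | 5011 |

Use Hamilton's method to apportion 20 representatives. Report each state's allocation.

Total 14218; standard divisor 14218/20 ≈ 710.9.
Standard quotas: A 4.4535, B 2.5123, C 5.9854, D 7.0488.
Lower quotas: A 4, B 2, C 5, D 7 (sum 18, leaving 2 seats).
Remainders in descending order: C 0.9854, B 0.5123, A 0.4535, D 0.0488.
The surplus seats go to C, B.

A 4, B 3, C 6, D 7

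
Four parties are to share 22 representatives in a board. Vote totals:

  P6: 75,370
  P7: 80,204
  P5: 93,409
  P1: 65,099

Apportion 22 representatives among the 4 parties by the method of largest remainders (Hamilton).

P6 5, P7 6, P5 6, P1 5

Standard divisor: 314082 ÷ 22 ≈ 14276.455.
Standard quotas: P6 5.2793, P7 5.6179, P5 6.5429, P1 4.5599.
Lower quotas: P6 5, P7 5, P5 6, P1 4 (sum 20, leaving 2 seats).
Remainders in descending order: P7 0.6179, P1 0.5599, P5 0.5429, P6 0.2793.
The surplus seats go to P7, P1.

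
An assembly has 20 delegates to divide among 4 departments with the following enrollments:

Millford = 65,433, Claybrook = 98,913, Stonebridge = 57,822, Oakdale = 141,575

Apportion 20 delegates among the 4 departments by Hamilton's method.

Standard divisor: 363743 ÷ 20 ≈ 18187.15.
Standard quotas: Millford 3.5978, Claybrook 5.4386, Stonebridge 3.1793, Oakdale 7.7843.
Lower quotas: Millford 3, Claybrook 5, Stonebridge 3, Oakdale 7 (sum 18, leaving 2 seats).
Remainders in descending order: Oakdale 0.7843, Millford 0.5978, Claybrook 0.4386, Stonebridge 0.1793.
The surplus seats go to Oakdale, Millford.

Millford 4, Claybrook 5, Stonebridge 3, Oakdale 8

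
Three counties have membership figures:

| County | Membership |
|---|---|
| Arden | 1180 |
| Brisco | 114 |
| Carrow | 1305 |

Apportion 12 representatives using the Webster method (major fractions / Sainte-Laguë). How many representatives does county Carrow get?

6

Standard divisor 2599/12 ≈ 216.583; standard quotas: Arden 5.448, Brisco 0.526, Carrow 6.025.
Rounding to the nearest integer gives Arden 5, Brisco 1, Carrow 6 — total 12, matching the house size, so no adjustment is needed.
Carrow receives 6.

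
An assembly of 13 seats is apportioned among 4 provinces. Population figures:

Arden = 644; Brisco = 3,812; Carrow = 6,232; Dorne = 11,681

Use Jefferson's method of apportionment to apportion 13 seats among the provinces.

Standard divisor 22369/13 ≈ 1720.692; standard quotas: Arden 0.374, Brisco 2.215, Carrow 3.622, Dorne 6.789.
Rounding down gives 0, 2, 3, 6 = 11 seats, so the divisor must be adjusted.
With modified divisor 1500: modified quotas Arden 0.429, Brisco 2.541, Carrow 4.155, Dorne 7.787.
Rounding down: Arden 0, Brisco 2, Carrow 4, Dorne 7 (total 13).

Arden 0, Brisco 2, Carrow 4, Dorne 7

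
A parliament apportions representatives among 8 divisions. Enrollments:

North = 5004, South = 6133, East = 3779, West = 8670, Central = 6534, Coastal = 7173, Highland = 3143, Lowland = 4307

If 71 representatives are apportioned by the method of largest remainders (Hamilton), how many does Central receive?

10

Total 44743; standard divisor 44743/71 ≈ 630.183.
Standard quotas: North 7.9405, South 9.7321, East 5.9967, West 13.7579, Central 10.3684, Coastal 11.3824, Highland 4.9874, Lowland 6.8345.
Lower quotas: North 7, South 9, East 5, West 13, Central 10, Coastal 11, Highland 4, Lowland 6 (sum 65, leaving 6 seats).
Remainders in descending order: East 0.9967, Highland 0.9874, North 0.9405, Lowland 0.8345, West 0.7579, South 0.7321, Coastal 0.3824, Central 0.3684.
Largest remainders: East, Highland, North, Lowland, West, South receive the extra seats.
Central receives 10.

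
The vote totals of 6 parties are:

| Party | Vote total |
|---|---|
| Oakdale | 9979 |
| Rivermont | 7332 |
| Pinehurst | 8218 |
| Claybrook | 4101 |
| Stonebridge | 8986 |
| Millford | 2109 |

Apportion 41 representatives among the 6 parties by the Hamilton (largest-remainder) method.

Oakdale 10; Rivermont 8; Pinehurst 8; Claybrook 4; Stonebridge 9; Millford 2

Standard divisor: 40725 ÷ 41 ≈ 993.293.
Standard quotas: Oakdale 10.0464, Rivermont 7.3815, Pinehurst 8.2735, Claybrook 4.1287, Stonebridge 9.0467, Millford 2.1232.
Lower quotas: Oakdale 10, Rivermont 7, Pinehurst 8, Claybrook 4, Stonebridge 9, Millford 2 (sum 40, leaving 1 seat).
Remainders in descending order: Rivermont 0.3815, Pinehurst 0.2735, Claybrook 0.1287, Millford 0.1232, Stonebridge 0.0467, Oakdale 0.0464.
Largest remainder: Rivermont receives the extra seat.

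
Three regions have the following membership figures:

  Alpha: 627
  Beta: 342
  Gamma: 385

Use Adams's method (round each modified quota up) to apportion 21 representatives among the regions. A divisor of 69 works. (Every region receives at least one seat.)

Alpha 10, Beta 5, Gamma 6

With modified divisor 69: modified quotas Alpha 9.087, Beta 4.957, Gamma 5.580.
Rounding up: Alpha 10, Beta 5, Gamma 6 (total 21).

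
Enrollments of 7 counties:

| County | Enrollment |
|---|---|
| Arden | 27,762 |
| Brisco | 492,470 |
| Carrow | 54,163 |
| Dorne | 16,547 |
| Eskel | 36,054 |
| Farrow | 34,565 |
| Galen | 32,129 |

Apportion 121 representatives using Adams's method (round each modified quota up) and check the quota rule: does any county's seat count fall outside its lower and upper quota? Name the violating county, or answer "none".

Brisco

Standard quotas: Arden 4.843, Brisco 85.901, Carrow 9.448, Dorne 2.886, Eskel 6.289, Farrow 6.029, Galen 5.604.
Adams allocation: Arden 5, Brisco 84, Carrow 10, Dorne 3, Eskel 7, Farrow 6, Galen 6.
Brisco has quota 85.901 (lower 85, upper 86) but receives 84 — outside the quota interval.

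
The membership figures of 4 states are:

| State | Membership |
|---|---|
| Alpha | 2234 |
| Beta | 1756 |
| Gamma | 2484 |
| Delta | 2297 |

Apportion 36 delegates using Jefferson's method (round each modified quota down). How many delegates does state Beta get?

Standard divisor 8771/36 ≈ 243.639; standard quotas: Alpha 9.169, Beta 7.207, Gamma 10.195, Delta 9.428.
Rounding down gives 9, 7, 10, 9 = 35 seats, so the divisor must be adjusted.
With modified divisor 228: modified quotas Alpha 9.798, Beta 7.702, Gamma 10.895, Delta 10.075.
Rounding down: Alpha 9, Beta 7, Gamma 10, Delta 10 (total 36).
Beta receives 7.

7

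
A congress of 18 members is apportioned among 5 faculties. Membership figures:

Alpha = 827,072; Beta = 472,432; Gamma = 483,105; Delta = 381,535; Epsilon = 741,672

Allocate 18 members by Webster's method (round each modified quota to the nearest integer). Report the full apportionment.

Alpha=5; Beta=3; Gamma=3; Delta=2; Epsilon=5

Standard divisor 2905816/18 ≈ 161434.222; standard quotas: Alpha 5.123, Beta 2.926, Gamma 2.993, Delta 2.363, Epsilon 4.594.
Rounding to the nearest integer gives Alpha 5, Beta 3, Gamma 3, Delta 2, Epsilon 5 — total 18, matching the house size, so no adjustment is needed.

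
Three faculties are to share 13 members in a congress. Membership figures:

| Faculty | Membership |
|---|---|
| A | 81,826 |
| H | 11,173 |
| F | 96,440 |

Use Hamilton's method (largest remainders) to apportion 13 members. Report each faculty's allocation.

A 5, H 1, F 7

Standard divisor: 189439 ÷ 13 ≈ 14572.231.
Standard quotas: A 5.6152, H 0.7667, F 6.6181.
Lower quotas: A 5, H 0, F 6 (sum 11, leaving 2 seats).
Remainders in descending order: H 0.7667, F 0.6181, A 0.6152.
The surplus seats go to H, F.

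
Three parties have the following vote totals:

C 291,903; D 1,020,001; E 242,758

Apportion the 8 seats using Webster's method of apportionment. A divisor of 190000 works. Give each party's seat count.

With modified divisor 190000: modified quotas C 1.536, D 5.368, E 1.278.
Rounding to the nearest integer: C 2, D 5, E 1 (total 8).

C=2, D=5, E=1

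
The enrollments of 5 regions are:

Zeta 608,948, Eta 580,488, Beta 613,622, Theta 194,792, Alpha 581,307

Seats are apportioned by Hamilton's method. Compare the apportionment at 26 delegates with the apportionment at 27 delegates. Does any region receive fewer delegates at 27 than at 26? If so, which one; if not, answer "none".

At 26 seats: Zeta 6, Eta 6, Beta 6, Theta 2, Alpha 6.
At 27 seats: Zeta 6, Eta 6, Beta 7, Theta 2, Alpha 6.
No region's allocation decreased.

none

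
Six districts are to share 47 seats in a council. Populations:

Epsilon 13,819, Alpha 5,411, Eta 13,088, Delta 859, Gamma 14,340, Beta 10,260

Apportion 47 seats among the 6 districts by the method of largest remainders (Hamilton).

Total 57777; standard divisor 57777/47 ≈ 1229.298.
Standard quotas: Epsilon 11.2414, Alpha 4.4017, Eta 10.6467, Delta 0.6988, Gamma 11.6652, Beta 8.3462.
Lower quotas: Epsilon 11, Alpha 4, Eta 10, Delta 0, Gamma 11, Beta 8 (sum 44, leaving 3 seats).
Remainders in descending order: Delta 0.6988, Gamma 0.6652, Eta 0.6467, Alpha 0.4017, Beta 0.3462, Epsilon 0.2414.
The surplus seats go to Delta, Gamma, Eta.

Epsilon 11; Alpha 4; Eta 11; Delta 1; Gamma 12; Beta 8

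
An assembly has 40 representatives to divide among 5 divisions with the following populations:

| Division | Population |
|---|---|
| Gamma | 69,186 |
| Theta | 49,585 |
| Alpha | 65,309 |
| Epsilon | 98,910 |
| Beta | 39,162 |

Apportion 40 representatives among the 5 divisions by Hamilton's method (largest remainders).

The standard divisor is 322152/40 ≈ 8053.8.
Standard quotas: Gamma 8.5905, Theta 6.1567, Alpha 8.1091, Epsilon 12.2812, Beta 4.8625.
Lower quotas: Gamma 8, Theta 6, Alpha 8, Epsilon 12, Beta 4 (sum 38, leaving 2 seats).
Remainders in descending order: Beta 0.8625, Gamma 0.5905, Epsilon 0.2812, Theta 0.1567, Alpha 0.1091.
The surplus seats go to Beta, Gamma.

Gamma 9, Theta 6, Alpha 8, Epsilon 12, Beta 5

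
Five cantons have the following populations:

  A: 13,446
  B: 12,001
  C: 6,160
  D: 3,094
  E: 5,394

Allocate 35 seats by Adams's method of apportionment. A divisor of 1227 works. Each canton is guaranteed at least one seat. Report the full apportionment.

A: 11, B: 10, C: 6, D: 3, E: 5

With modified divisor 1227: modified quotas A 10.958, B 9.781, C 5.020, D 2.522, E 4.396.
Rounding up: A 11, B 10, C 6, D 3, E 5 (total 35).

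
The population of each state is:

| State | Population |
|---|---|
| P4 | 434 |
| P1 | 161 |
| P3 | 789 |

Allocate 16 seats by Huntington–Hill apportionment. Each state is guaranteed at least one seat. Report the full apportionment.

P4=5, P1=2, P3=9

With divisor 88: modified quotas P4 4.932, P1 1.830, P3 8.966.
Geometric-mean thresholds: P4 √(4·5)=4.472, P1 √(1·2)=1.414, P3 √(8·9)=8.485.
Each quota rounded against its threshold gives P4 5, P1 2, P3 9 (total 16).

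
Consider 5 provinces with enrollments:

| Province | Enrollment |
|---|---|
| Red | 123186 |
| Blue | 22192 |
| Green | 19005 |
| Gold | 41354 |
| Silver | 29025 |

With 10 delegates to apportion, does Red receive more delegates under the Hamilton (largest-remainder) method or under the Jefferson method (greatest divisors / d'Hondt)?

Hamilton: Red 5, Blue 1, Green 1, Gold 2, Silver 1.
Jefferson: Red 6, Blue 1, Green 0, Gold 2, Silver 1.
Red gets 5 under Hamilton and 6 under Jefferson.

Jefferson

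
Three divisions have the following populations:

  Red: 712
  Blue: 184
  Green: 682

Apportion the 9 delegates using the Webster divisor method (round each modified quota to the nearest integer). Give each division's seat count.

Red 4, Blue 1, Green 4

Standard divisor 1578/9 ≈ 175.333; standard quotas: Red 4.061, Blue 1.049, Green 3.890.
Rounding to the nearest integer gives Red 4, Blue 1, Green 4 — total 9, matching the house size, so no adjustment is needed.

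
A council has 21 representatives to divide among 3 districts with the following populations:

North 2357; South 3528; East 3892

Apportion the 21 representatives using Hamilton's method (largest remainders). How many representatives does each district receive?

North 5, South 8, East 8

The standard divisor is 9777/21 ≈ 465.571.
Standard quotas: North 5.063, South 7.578, East 8.360.
Lower quotas: North 5, South 7, East 8 (sum 20, leaving 1 seat).
Remainders in descending order: South 0.578, East 0.360, North 0.063.
Largest remainder: South receives the extra seat.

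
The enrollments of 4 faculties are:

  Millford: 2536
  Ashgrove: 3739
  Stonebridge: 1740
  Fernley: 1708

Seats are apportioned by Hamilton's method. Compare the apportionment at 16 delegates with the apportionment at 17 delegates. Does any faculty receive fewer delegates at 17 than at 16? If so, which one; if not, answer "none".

none

At 16 seats: Millford 4, Ashgrove 6, Stonebridge 3, Fernley 3.
At 17 seats: Millford 4, Ashgrove 7, Stonebridge 3, Fernley 3.
No faculty's allocation decreased.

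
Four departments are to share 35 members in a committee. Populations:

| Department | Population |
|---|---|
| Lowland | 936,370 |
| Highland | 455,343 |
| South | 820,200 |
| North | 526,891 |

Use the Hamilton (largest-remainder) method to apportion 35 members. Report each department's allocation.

Standard divisor: 2738804 ÷ 35 ≈ 78251.543.
Standard quotas: Lowland 11.9662, Highland 5.8190, South 10.4816, North 6.7333.
Lower quotas: Lowland 11, Highland 5, South 10, North 6 (sum 32, leaving 3 seats).
Remainders in descending order: Lowland 0.9662, Highland 0.8190, North 0.7333, South 0.4816.
Largest remainders: Lowland, Highland, North receive the extra seats.

Lowland 12; Highland 6; South 10; North 7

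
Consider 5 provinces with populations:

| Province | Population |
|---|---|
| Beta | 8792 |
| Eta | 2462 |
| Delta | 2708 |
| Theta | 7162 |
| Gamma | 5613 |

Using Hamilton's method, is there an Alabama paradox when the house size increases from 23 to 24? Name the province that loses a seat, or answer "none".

At 23 seats: Beta 8, Eta 2, Delta 2, Theta 6, Gamma 5.
At 24 seats: Beta 8, Eta 2, Delta 3, Theta 6, Gamma 5.
No province's allocation decreased.

none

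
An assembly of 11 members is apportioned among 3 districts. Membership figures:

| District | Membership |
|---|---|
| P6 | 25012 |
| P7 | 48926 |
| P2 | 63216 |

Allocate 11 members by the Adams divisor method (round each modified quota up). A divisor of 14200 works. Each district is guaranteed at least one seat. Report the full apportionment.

With modified divisor 14200: modified quotas P6 1.761, P7 3.445, P2 4.452.
Rounding up: P6 2, P7 4, P2 5 (total 11).

P6 2; P7 4; P2 5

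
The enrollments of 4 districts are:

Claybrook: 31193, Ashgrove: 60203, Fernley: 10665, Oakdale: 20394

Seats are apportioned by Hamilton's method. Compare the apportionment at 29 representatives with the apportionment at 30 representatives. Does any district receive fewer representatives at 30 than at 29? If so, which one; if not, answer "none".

At 29 seats: Claybrook 7, Ashgrove 14, Fernley 3, Oakdale 5.
At 30 seats: Claybrook 8, Ashgrove 15, Fernley 2, Oakdale 5.
Fernley drops from 3 to 2.

Fernley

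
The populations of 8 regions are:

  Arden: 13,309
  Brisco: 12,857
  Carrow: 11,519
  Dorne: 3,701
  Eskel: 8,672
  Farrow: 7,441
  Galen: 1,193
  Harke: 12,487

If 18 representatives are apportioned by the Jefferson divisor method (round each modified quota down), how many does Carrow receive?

3

Standard divisor 71179/18 ≈ 3954.389; standard quotas: Arden 3.366, Brisco 3.251, Carrow 2.913, Dorne 0.936, Eskel 2.193, Farrow 1.882, Galen 0.302, Harke 3.158.
Rounding down gives 3, 3, 2, 0, 2, 1, 0, 3 = 14 seats, so the divisor must be adjusted.
With modified divisor 3300: modified quotas Arden 4.033, Brisco 3.896, Carrow 3.491, Dorne 1.122, Eskel 2.628, Farrow 2.255, Galen 0.362, Harke 3.784.
Rounding down: Arden 4, Brisco 3, Carrow 3, Dorne 1, Eskel 2, Farrow 2, Galen 0, Harke 3 (total 18).
Carrow receives 3.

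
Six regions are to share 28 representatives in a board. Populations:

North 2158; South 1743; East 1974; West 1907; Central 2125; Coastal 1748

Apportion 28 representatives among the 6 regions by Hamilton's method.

North: 5; South: 4; East: 5; West: 5; Central: 5; Coastal: 4

The standard divisor is 11655/28 ≈ 416.25.
Standard quotas: North 5.184, South 4.187, East 4.742, West 4.581, Central 5.105, Coastal 4.199.
Lower quotas: North 5, South 4, East 4, West 4, Central 5, Coastal 4 (sum 26, leaving 2 seats).
Remainders in descending order: East 0.742, West 0.581, Coastal 0.199, South 0.187, North 0.184, Central 0.105.
The surplus seats go to East, West.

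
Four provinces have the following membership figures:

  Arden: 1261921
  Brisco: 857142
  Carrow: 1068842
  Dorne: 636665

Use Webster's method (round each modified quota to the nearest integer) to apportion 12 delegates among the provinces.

Arden: 4, Brisco: 3, Carrow: 3, Dorne: 2

Standard divisor 3824570/12 ≈ 318714.167; standard quotas: Arden 3.959, Brisco 2.689, Carrow 3.354, Dorne 1.998.
Rounding to the nearest integer gives Arden 4, Brisco 3, Carrow 3, Dorne 2 — total 12, matching the house size, so no adjustment is needed.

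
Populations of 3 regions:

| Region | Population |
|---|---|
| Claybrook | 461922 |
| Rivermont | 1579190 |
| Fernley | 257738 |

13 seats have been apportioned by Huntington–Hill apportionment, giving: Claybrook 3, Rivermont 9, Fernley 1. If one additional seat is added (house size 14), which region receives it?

Priority for the next seat is population ÷ (√(s·(s+1))).
Priorities: Claybrook 133345.396, Rivermont 166461.242, Fernley 182248.288.
Highest priority: Fernley.

Fernley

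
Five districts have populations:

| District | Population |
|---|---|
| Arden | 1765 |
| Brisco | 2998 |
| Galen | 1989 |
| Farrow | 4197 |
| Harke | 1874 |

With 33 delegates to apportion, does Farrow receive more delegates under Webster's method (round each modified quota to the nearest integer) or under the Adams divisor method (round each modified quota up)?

Webster

Webster: Arden 4, Brisco 8, Galen 5, Farrow 11, Harke 5.
Adams: Arden 5, Brisco 8, Galen 5, Farrow 10, Harke 5.
Farrow gets 11 under Webster and 10 under Adams.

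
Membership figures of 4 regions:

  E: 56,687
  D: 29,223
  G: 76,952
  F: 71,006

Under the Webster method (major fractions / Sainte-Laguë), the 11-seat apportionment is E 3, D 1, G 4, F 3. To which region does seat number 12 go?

F

Priority for the next seat is population ÷ (current seats + 0.5).
Priorities: E 16196.286, D 19482.000, G 17100.444, F 20287.429.
Highest priority: F.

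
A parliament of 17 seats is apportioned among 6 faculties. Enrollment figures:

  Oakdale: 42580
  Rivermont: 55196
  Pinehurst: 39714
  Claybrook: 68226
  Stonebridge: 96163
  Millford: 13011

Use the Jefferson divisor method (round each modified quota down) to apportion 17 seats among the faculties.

Oakdale 2, Rivermont 3, Pinehurst 2, Claybrook 4, Stonebridge 6, Millford 0

Standard divisor 314890/17 ≈ 18522.941; standard quotas: Oakdale 2.299, Rivermont 2.980, Pinehurst 2.144, Claybrook 3.683, Stonebridge 5.192, Millford 0.702.
Rounding down gives 2, 2, 2, 3, 5, 0 = 14 seats, so the divisor must be adjusted.
With modified divisor 15100: modified quotas Oakdale 2.820, Rivermont 3.655, Pinehurst 2.630, Claybrook 4.518, Stonebridge 6.368, Millford 0.862.
Rounding down: Oakdale 2, Rivermont 3, Pinehurst 2, Claybrook 4, Stonebridge 6, Millford 0 (total 17).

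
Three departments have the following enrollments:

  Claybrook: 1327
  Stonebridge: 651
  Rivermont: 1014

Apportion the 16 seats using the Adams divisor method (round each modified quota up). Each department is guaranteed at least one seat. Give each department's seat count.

Standard divisor 2992/16 ≈ 187; standard quotas: Claybrook 7.096, Stonebridge 3.481, Rivermont 5.422.
Rounding up gives 8, 4, 6 = 18 seats, so the divisor must be adjusted.
With modified divisor 210: modified quotas Claybrook 6.319, Stonebridge 3.100, Rivermont 4.829.
Rounding up: Claybrook 7, Stonebridge 4, Rivermont 5 (total 16).

Claybrook: 7; Stonebridge: 4; Rivermont: 5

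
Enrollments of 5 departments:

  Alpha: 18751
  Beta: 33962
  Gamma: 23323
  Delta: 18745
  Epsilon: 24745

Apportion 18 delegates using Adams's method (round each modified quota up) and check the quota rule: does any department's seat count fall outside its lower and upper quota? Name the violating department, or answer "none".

Standard quotas: Alpha 2.824, Beta 5.115, Gamma 3.512, Delta 2.823, Epsilon 3.726.
Adams allocation: Alpha 3, Beta 5, Gamma 3, Delta 3, Epsilon 4.
Every allocation lies between the lower and upper quota.

none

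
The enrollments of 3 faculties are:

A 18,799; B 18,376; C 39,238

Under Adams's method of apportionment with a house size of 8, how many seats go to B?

Standard divisor 76413/8 ≈ 9551.625; standard quotas: A 1.968, B 1.924, C 4.108.
Rounding up gives 2, 2, 5 = 9 seats, so the divisor must be adjusted.
With modified divisor 11400: modified quotas A 1.649, B 1.612, C 3.442.
Rounding up: A 2, B 2, C 4 (total 8).
B receives 2.

2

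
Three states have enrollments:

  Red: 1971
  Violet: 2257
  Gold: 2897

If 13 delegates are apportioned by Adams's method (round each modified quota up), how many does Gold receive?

Standard divisor 7125/13 ≈ 548.077; standard quotas: Red 3.596, Violet 4.118, Gold 5.286.
Rounding up gives 4, 5, 6 = 15 seats, so the divisor must be adjusted.
With modified divisor 600: modified quotas Red 3.285, Violet 3.762, Gold 4.828.
Rounding up: Red 4, Violet 4, Gold 5 (total 13).
Gold receives 5.

5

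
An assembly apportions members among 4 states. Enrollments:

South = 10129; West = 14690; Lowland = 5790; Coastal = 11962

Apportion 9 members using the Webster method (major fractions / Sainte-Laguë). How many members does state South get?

Standard divisor 42571/9 ≈ 4730.111; standard quotas: South 2.141, West 3.106, Lowland 1.224, Coastal 2.529.
Rounding to the nearest integer gives South 2, West 3, Lowland 1, Coastal 3 — total 9, matching the house size, so no adjustment is needed.
South receives 2.

2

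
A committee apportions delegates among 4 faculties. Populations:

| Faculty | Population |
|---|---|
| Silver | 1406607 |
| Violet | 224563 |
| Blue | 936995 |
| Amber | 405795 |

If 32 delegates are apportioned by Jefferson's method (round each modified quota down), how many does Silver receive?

Standard divisor 2973960/32 ≈ 92936.25; standard quotas: Silver 15.135, Violet 2.416, Blue 10.082, Amber 4.366.
Rounding down gives 15, 2, 10, 4 = 31 seats, so the divisor must be adjusted.
With modified divisor 86500: modified quotas Silver 16.261, Violet 2.596, Blue 10.832, Amber 4.691.
Rounding down: Silver 16, Violet 2, Blue 10, Amber 4 (total 32).
Silver receives 16.

16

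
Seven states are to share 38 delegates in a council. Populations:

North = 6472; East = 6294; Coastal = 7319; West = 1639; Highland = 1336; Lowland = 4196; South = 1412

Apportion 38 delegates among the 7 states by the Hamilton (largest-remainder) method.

North 9, East 8, Coastal 10, West 2, Highland 2, Lowland 5, South 2

Total 28668; standard divisor 28668/38 ≈ 754.421.
Standard quotas: North 8.5788, East 8.3428, Coastal 9.7015, West 2.1725, Highland 1.7709, Lowland 5.5619, South 1.8716.
Lower quotas: North 8, East 8, Coastal 9, West 2, Highland 1, Lowland 5, South 1 (sum 34, leaving 4 seats).
Remainders in descending order: South 0.8716, Highland 0.7709, Coastal 0.7015, North 0.5788, Lowland 0.5619, East 0.3428, West 0.1725.
Largest remainders: South, Highland, Coastal, North receive the extra seats.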